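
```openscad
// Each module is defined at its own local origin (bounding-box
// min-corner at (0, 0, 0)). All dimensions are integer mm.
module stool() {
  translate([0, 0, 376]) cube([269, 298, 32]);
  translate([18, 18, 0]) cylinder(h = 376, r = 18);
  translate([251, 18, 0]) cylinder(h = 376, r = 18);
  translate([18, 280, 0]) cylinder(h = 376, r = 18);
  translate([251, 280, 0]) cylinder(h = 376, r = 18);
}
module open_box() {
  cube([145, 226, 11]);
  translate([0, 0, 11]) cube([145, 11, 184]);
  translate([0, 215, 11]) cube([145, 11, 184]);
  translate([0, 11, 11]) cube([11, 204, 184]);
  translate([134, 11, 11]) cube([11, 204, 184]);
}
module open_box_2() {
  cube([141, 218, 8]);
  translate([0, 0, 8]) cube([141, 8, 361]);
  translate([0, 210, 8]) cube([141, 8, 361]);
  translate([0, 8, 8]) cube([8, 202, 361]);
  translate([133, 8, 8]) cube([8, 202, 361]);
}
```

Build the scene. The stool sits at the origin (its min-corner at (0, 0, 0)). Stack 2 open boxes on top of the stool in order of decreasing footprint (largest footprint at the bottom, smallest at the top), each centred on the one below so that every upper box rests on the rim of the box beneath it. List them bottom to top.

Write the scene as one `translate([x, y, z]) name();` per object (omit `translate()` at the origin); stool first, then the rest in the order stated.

stool();
translate([62, 36, 408]) open_box();
translate([64, 40, 603]) open_box_2();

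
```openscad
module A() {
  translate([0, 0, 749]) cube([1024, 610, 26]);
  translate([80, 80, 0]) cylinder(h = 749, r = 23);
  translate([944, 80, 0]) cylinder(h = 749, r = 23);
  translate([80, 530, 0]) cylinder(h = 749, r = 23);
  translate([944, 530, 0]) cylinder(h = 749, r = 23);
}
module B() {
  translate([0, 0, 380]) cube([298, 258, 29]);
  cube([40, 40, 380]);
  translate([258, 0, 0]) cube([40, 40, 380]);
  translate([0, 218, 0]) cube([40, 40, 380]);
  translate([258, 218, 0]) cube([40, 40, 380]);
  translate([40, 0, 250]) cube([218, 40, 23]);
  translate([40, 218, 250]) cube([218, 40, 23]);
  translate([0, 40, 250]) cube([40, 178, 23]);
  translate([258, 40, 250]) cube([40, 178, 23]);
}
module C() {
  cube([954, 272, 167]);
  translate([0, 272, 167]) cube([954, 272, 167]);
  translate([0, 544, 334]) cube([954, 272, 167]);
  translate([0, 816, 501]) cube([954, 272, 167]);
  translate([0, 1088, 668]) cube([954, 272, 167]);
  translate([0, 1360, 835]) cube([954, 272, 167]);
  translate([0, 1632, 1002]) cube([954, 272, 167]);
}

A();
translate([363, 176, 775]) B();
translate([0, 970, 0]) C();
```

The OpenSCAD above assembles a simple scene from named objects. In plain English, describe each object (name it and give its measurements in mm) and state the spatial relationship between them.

A is a table with a 1024×610 mm rectangular top, 26 mm thick, top surface at z = 775 mm, supported by four round legs of 46 mm diameter, each leg's bounding box inset 57 mm from the nearest pair of top edges, running from the floor.

B is a four-legged stool. The seat is a 298×258×29 mm slab whose top surface is at z = 409 mm; four square legs, each 40×40 mm in cross-section, run from the floor (z = 0) to the underside of the seat, each flush with a corner of the seat. Four stretchers, 40 mm wide and 23 mm tall, connect adjacent legs with their undersides at z = 250 mm, each running between the inner faces of the legs it joins and aligned with the legs' outer faces on the other axis.

C is a run of 7 identical solid stair steps. Each tread is 954×272 mm and each step block is 167 mm high. Step 1 rests on the floor; step k is offset from step 1 by (k−1)×272 mm in y and (k−1)×167 mm in z.

The stool is on top of the table, centred. The staircase is on the floor beside the table on its +y side.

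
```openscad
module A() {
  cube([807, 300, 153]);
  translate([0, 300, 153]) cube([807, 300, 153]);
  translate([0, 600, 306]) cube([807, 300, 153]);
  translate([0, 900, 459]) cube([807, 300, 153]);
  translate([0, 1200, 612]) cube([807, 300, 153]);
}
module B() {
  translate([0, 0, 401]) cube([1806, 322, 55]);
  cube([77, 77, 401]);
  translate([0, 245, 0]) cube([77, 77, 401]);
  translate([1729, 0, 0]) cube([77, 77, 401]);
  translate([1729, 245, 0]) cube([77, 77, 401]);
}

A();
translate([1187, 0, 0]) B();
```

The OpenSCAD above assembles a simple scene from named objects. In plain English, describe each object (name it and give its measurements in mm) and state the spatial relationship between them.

A is a run of 5 identical solid stair steps. Each tread is 807×300 mm and each step block is 153 mm high. Step 1 rests on the floor; step k is offset from step 1 by (k−1)×300 mm in y and (k−1)×153 mm in z.

B is a long wooden bench with a 1806 mm (x) × 322 mm (y) seat, 55 mm thick, its top surface 456 mm above the floor. Four 77 mm square legs at the seat corners, flush with the edges, run from z = 0 to the seat underside.

The bench is on the floor beside the staircase on its +x side.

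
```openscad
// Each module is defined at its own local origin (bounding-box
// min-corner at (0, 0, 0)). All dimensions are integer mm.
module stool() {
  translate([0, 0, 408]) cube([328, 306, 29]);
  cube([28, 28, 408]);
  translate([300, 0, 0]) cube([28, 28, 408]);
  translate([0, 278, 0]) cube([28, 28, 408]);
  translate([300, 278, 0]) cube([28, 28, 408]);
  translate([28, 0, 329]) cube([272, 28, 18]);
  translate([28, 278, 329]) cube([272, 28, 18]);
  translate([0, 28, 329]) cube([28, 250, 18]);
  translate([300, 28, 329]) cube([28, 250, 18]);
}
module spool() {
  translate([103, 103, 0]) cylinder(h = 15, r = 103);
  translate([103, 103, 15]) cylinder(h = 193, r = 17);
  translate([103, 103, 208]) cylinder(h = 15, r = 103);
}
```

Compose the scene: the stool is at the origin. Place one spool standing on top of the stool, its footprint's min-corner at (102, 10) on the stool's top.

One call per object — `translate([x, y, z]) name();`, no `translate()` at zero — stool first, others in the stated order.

stool();
translate([102, 10, 437]) spool();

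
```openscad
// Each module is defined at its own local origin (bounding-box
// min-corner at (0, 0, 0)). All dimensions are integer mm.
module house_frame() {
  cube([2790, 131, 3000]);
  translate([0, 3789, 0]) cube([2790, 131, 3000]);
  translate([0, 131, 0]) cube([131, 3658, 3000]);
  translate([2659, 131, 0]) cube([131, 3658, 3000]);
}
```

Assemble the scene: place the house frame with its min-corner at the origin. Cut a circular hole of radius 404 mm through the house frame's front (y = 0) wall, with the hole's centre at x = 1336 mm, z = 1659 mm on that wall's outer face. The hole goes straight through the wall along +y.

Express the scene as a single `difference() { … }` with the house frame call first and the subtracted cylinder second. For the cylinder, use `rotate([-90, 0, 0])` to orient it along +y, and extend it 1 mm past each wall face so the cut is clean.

difference() {
  house_frame();
  translate([1336, -1, 1659]) rotate([-90, 0, 0]) cylinder(h = 133, r = 404);
}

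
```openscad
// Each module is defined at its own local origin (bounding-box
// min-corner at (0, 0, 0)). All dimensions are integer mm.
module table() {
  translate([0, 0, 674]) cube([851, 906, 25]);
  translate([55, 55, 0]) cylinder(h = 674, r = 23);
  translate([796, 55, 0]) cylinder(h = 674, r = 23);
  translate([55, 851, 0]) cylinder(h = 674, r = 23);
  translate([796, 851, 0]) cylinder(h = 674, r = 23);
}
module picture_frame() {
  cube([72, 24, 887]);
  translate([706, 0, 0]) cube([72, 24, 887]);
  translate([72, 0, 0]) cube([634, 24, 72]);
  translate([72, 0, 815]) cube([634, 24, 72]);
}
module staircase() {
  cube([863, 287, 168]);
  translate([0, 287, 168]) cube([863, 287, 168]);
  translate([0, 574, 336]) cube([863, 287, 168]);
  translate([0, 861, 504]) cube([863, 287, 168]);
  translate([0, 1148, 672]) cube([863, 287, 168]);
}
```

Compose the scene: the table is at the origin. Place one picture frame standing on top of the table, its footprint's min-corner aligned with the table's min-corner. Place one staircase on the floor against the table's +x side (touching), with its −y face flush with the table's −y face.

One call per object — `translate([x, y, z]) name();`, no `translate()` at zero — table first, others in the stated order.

table();
translate([0, 0, 699]) picture_frame();
translate([851, 0, 0]) staircase();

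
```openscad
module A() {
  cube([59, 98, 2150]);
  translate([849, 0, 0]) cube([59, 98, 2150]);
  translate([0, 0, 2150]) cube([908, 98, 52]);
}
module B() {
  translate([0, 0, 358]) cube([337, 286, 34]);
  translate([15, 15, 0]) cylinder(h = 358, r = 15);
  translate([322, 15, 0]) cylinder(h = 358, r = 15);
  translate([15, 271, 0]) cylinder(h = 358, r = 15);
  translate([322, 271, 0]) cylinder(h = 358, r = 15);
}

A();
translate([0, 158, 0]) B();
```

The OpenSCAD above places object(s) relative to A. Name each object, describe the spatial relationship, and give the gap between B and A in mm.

The stool's nearest face is 60 mm from the door frame's +y face.

A is a door frame. B is a stool. The stool is on the floor beside the door frame on its +y side. The gap between the stool and the door frame is 60 mm.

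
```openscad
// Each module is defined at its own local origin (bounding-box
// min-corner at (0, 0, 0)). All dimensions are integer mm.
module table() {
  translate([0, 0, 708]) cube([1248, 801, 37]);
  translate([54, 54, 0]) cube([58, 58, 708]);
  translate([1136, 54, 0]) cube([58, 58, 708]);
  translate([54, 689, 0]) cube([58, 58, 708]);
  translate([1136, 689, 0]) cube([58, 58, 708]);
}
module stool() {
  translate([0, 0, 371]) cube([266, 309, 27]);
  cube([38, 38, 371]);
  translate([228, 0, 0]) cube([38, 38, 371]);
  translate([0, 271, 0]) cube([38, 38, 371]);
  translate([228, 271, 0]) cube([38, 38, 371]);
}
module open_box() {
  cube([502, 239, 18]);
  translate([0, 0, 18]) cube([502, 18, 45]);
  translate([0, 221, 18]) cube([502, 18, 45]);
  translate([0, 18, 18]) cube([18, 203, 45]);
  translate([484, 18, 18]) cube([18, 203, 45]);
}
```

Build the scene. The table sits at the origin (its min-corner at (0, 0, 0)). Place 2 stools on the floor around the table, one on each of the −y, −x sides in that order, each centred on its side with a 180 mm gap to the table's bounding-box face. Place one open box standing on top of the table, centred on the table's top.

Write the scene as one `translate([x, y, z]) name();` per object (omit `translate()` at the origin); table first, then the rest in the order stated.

table();
translate([491, -489, 0]) stool();
translate([-446, 246, 0]) stool();
translate([373, 281, 745]) open_box();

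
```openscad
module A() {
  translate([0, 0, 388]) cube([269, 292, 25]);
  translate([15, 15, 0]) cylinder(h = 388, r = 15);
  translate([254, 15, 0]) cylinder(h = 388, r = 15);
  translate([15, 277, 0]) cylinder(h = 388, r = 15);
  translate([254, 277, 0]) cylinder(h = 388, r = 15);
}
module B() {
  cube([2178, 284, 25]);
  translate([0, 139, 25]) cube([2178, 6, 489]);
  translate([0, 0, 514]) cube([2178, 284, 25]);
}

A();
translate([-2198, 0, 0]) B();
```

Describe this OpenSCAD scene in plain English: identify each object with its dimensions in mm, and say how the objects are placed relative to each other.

A is a simple wooden stool: a rectangular seat 269 mm (x) by 292 mm (y), 25 mm thick, top face at z = 413 mm, on four round legs, each 30 mm in diameter. The legs rest on z = 0, each leg's axis is inset half a diameter from the nearest pair of seat edges (so the leg's bounding box is flush with the corner).

B is an I-beam lying along x, 2178 mm long. Overall section height 539 mm. Two flanges 284 mm wide (y) and 25 mm thick, one on the floor and one at the top; a web 6 mm thick runs between them, centred on the flange width.

The I-beam is on the floor beside the stool on its −x side.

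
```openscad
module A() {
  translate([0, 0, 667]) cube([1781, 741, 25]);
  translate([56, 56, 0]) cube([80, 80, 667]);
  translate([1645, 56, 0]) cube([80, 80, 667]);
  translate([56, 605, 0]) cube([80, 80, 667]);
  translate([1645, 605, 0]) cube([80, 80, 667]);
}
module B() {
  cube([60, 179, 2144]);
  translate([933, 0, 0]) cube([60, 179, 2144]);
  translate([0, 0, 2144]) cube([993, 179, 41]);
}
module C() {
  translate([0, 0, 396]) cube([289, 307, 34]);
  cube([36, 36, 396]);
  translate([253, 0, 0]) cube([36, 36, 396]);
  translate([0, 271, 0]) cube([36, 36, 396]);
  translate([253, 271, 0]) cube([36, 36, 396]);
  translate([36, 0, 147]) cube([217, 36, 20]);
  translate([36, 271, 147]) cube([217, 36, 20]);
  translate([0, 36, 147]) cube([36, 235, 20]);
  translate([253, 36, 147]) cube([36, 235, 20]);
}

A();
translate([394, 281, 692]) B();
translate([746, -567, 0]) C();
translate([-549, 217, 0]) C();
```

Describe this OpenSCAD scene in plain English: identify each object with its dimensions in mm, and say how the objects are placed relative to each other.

A is a table: top 1781 mm (x) × 741 mm (y), 25 mm thick, upper face at z = 692 mm, on four 80×80 mm square legs, each inset 56 mm from the nearest pair of top edges, running from z = 0 to the bottom of the top.

B is a door frame. The clear opening is 873 mm wide and 2144 mm high. Two 60 mm wide jambs, 179 mm deep, stand either side of the opening from the floor to the top of the opening. A 41 mm thick head sits across the top of both jambs, spanning the full outside width of the frame.

C is a four-legged stool. The seat is a 289×307×34 mm slab whose top surface is at z = 430 mm; four square legs, each 36×36 mm in cross-section, run from the floor (z = 0) to the underside of the seat, each flush with a corner of the seat. Four stretchers, 36 mm wide and 20 mm tall, connect adjacent legs with their undersides at z = 147 mm, each running between the inner faces of the legs it joins and aligned with the legs' outer faces on the other axis.

The door frame is on top of the table, centred. Two stools sit around the table at the −y, −x sides.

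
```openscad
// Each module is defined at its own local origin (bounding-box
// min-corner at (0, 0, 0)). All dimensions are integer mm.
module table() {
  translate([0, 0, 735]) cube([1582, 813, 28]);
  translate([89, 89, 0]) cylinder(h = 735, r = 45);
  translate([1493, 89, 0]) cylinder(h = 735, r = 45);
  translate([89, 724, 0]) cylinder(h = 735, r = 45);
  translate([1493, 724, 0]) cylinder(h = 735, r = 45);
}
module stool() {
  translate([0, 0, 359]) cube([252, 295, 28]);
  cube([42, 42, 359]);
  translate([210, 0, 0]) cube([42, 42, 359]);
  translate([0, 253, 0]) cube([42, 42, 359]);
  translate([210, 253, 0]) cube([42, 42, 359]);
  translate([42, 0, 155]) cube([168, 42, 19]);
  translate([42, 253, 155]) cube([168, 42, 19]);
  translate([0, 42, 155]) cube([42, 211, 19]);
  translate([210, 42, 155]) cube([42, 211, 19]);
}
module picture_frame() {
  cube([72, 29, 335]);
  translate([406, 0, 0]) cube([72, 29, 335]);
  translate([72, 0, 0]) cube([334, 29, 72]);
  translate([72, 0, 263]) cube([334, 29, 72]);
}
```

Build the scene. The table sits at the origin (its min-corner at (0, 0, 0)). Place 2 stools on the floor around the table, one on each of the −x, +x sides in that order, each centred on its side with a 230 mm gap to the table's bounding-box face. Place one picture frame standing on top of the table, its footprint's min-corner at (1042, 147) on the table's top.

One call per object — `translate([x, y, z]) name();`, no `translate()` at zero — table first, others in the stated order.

table();
translate([-482, 259, 0]) stool();
translate([1812, 259, 0]) stool();
translate([1042, 147, 763]) picture_frame();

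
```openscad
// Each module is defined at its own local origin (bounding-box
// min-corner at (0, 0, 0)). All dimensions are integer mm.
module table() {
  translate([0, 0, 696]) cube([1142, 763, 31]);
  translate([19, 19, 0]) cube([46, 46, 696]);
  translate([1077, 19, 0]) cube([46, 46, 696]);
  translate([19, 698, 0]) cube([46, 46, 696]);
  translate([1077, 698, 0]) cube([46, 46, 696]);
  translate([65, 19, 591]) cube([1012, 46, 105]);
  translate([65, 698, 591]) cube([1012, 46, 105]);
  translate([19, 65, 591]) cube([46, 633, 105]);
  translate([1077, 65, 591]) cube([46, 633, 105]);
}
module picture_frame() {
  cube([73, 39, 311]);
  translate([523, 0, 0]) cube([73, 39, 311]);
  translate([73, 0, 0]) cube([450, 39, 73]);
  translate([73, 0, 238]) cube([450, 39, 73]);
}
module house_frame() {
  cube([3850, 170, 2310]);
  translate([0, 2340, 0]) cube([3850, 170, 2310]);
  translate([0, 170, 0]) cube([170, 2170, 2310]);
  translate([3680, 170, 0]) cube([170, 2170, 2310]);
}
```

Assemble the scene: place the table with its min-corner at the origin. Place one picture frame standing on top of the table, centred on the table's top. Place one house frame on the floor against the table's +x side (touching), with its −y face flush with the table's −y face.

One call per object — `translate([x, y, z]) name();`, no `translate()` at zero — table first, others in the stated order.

table();
translate([273, 362, 727]) picture_frame();
translate([1142, 0, 0]) house_frame();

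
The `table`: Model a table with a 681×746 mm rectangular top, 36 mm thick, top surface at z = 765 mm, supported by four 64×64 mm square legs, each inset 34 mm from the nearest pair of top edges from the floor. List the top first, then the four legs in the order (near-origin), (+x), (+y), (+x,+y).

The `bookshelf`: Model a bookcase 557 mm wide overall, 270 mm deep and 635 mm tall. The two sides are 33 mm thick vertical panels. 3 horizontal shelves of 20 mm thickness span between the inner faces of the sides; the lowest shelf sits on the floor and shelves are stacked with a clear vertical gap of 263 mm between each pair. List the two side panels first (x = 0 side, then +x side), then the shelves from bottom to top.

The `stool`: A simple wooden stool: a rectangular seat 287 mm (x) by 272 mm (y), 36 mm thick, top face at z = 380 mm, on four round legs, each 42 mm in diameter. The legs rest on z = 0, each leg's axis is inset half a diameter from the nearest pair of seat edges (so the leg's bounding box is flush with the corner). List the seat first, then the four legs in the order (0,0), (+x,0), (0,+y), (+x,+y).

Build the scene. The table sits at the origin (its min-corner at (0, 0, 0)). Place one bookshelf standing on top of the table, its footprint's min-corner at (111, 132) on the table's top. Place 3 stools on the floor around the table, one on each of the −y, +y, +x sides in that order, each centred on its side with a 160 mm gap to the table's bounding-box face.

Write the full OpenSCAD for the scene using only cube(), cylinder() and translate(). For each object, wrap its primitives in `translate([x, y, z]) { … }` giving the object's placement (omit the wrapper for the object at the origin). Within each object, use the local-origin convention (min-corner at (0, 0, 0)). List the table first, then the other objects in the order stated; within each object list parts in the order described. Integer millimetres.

translate([0, 0, 729]) cube([681, 746, 36]);
translate([34, 34, 0]) cube([64, 64, 729]);
translate([583, 34, 0]) cube([64, 64, 729]);
translate([34, 648, 0]) cube([64, 64, 729]);
translate([583, 648, 0]) cube([64, 64, 729]);
translate([111, 132, 765]) {
  cube([33, 270, 635]);
  translate([524, 0, 0]) cube([33, 270, 635]);
  translate([33, 0, 0]) cube([491, 270, 20]);
  translate([33, 0, 283]) cube([491, 270, 20]);
  translate([33, 0, 566]) cube([491, 270, 20]);
}
translate([197, -432, 0]) {
  translate([0, 0, 344]) cube([287, 272, 36]);
  translate([21, 21, 0]) cylinder(h = 344, r = 21);
  translate([266, 21, 0]) cylinder(h = 344, r = 21);
  translate([21, 251, 0]) cylinder(h = 344, r = 21);
  translate([266, 251, 0]) cylinder(h = 344, r = 21);
}
translate([197, 906, 0]) {
  translate([0, 0, 344]) cube([287, 272, 36]);
  translate([21, 21, 0]) cylinder(h = 344, r = 21);
  translate([266, 21, 0]) cylinder(h = 344, r = 21);
  translate([21, 251, 0]) cylinder(h = 344, r = 21);
  translate([266, 251, 0]) cylinder(h = 344, r = 21);
}
translate([841, 237, 0]) {
  translate([0, 0, 344]) cube([287, 272, 36]);
  translate([21, 21, 0]) cylinder(h = 344, r = 21);
  translate([266, 21, 0]) cylinder(h = 344, r = 21);
  translate([21, 251, 0]) cylinder(h = 344, r = 21);
  translate([266, 251, 0]) cylinder(h = 344, r = 21);
}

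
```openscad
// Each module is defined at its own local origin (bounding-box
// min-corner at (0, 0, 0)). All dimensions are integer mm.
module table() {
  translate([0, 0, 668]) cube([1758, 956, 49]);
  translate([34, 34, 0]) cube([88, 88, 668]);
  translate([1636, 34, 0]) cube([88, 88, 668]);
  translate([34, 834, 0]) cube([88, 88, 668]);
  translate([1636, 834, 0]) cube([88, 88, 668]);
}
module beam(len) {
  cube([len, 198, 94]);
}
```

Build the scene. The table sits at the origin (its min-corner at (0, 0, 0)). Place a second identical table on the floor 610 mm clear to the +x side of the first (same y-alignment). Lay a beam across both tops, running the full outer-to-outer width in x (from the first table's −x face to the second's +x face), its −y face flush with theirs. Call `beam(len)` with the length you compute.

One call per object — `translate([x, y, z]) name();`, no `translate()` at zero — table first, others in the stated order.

table();
translate([2368, 0, 0]) table();
translate([0, 0, 717]) beam(4126);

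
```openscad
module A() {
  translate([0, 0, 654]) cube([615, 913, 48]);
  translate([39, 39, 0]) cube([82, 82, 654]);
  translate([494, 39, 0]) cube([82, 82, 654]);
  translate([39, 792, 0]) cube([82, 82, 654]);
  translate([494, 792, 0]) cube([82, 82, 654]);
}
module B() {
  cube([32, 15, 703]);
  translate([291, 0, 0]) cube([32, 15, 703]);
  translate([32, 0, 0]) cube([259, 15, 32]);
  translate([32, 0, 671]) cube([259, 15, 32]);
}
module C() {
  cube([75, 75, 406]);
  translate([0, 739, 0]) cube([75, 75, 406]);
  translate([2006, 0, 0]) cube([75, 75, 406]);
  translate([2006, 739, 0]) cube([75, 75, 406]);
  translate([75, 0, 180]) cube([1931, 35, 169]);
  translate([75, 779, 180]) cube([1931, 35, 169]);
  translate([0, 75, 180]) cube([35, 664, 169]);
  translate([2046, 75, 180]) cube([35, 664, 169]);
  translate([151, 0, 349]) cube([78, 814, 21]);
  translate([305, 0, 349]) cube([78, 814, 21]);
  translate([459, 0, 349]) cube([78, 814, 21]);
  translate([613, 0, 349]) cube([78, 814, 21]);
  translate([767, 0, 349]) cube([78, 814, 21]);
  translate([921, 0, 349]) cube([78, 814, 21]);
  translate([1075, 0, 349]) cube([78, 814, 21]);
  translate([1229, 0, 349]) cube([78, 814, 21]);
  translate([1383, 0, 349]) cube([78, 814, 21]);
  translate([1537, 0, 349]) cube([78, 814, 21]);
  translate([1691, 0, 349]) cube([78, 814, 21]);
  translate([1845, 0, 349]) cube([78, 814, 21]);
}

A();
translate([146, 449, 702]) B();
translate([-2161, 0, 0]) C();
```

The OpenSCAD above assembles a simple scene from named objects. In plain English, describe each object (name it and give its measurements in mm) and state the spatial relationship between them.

A is a rectangular dining table. The top is 615×913×48 mm with its upper surface at z = 702 mm. It stands on four 82×82 mm square legs, each inset 39 mm from the nearest pair of top edges, running from the floor to the underside of the top.

B is a picture frame with a 259×639 mm rectangular opening (x by z) and a uniform 32 mm border on every side. Frame depth is 15 mm along y. It is built from two vertical stiles running the full outside height and two horizontal rails spanning the gap between the stiles.

C is a bed frame 2081 mm long (x) by 814 mm wide (y). Four 75×75 mm corner posts, 406 mm tall, at the corners of the footprint. Four rails of 35 mm thickness and 169 mm height run between adjacent posts with their undersides at z = 180 mm, their outer faces flush with the outside of the frame (the two x-running rails run between the posts' inner faces; the two y-running rails run between the posts' inner faces). 12 slats, each 78 mm wide (x) and 21 mm thick, lie across the top of the two x-running rails, running the full 814 mm width of the frame in y; the slats are evenly spaced along x between the inner faces of the end posts with equal gaps (rounded down to the nearest mm) at the −x end and between each pair — any rounding remainder accumulates at the +x end.

The picture frame is on top of the table, centred. The bed frame is on the floor beside the table on its −x side.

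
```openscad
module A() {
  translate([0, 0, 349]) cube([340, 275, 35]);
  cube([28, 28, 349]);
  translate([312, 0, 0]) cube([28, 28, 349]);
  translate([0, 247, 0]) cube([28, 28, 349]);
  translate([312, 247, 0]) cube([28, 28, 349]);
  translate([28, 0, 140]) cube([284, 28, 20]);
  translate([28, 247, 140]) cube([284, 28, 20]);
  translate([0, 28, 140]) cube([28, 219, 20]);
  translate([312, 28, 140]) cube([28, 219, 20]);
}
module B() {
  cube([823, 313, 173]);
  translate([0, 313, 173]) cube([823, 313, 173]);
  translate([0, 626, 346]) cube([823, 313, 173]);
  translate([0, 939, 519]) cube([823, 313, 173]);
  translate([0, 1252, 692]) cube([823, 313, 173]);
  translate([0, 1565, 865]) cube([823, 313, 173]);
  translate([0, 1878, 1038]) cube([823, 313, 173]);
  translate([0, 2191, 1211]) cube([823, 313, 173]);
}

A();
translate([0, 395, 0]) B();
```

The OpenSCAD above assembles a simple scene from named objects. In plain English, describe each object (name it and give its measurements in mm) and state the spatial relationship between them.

A is a four-legged stool. The seat is a 340×275×35 mm slab whose top surface is at z = 384 mm; four square legs, each 28×28 mm in cross-section, run from the floor (z = 0) to the underside of the seat, each flush with a corner of the seat. Four stretchers, 28 mm wide and 20 mm tall, connect adjacent legs with their undersides at z = 140 mm, each running between the inner faces of the legs it joins and aligned with the legs' outer faces on the other axis.

B is a straight staircase of 8 solid steps. Each step is 823 mm wide (x), 313 mm deep (y, the going) and 173 mm tall (the rise). The first step rests on the floor; each subsequent step sits one going further in +y and one rise higher in +z, directly behind and above the previous step with no overlap.

The staircase is on the floor beside the stool on its +y side.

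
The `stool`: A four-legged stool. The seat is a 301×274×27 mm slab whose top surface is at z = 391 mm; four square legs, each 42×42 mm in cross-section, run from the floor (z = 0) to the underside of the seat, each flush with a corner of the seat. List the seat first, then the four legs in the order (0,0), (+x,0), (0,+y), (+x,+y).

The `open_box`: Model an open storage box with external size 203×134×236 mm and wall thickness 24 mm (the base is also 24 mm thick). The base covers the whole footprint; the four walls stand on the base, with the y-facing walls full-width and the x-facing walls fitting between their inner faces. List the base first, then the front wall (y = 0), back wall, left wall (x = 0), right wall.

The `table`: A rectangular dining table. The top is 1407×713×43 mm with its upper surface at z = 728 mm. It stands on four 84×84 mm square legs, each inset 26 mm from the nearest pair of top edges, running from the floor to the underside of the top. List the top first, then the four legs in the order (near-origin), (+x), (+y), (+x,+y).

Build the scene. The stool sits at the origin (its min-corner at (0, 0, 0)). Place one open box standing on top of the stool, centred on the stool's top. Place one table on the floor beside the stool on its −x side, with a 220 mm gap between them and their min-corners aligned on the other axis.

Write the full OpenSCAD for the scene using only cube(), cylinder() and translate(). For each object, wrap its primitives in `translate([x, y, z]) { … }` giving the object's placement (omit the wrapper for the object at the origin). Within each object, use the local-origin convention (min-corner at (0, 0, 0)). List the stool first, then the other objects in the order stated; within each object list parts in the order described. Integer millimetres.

translate([0, 0, 364]) cube([301, 274, 27]);
cube([42, 42, 364]);
translate([259, 0, 0]) cube([42, 42, 364]);
translate([0, 232, 0]) cube([42, 42, 364]);
translate([259, 232, 0]) cube([42, 42, 364]);
translate([49, 70, 391]) {
  cube([203, 134, 24]);
  translate([0, 0, 24]) cube([203, 24, 212]);
  translate([0, 110, 24]) cube([203, 24, 212]);
  translate([0, 24, 24]) cube([24, 86, 212]);
  translate([179, 24, 24]) cube([24, 86, 212]);
}
translate([-1627, 0, 0]) {
  translate([0, 0, 685]) cube([1407, 713, 43]);
  translate([26, 26, 0]) cube([84, 84, 685]);
  translate([1297, 26, 0]) cube([84, 84, 685]);
  translate([26, 603, 0]) cube([84, 84, 685]);
  translate([1297, 603, 0]) cube([84, 84, 685]);
}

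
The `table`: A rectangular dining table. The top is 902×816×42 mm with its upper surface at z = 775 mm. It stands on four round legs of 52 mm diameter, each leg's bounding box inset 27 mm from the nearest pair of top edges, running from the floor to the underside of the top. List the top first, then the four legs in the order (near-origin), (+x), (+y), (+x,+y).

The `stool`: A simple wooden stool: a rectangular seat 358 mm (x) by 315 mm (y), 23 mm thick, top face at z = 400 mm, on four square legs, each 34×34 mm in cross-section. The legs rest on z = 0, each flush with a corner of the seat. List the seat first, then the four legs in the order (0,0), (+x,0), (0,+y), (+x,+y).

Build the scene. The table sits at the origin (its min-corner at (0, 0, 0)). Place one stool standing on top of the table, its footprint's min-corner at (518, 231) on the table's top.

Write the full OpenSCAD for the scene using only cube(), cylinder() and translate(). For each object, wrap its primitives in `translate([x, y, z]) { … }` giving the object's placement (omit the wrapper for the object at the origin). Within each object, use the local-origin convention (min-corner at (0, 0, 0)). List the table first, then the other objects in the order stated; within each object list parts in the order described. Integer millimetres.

translate([0, 0, 733]) cube([902, 816, 42]);
translate([53, 53, 0]) cylinder(h = 733, r = 26);
translate([849, 53, 0]) cylinder(h = 733, r = 26);
translate([53, 763, 0]) cylinder(h = 733, r = 26);
translate([849, 763, 0]) cylinder(h = 733, r = 26);
translate([518, 231, 775]) {
  translate([0, 0, 377]) cube([358, 315, 23]);
  cube([34, 34, 377]);
  translate([324, 0, 0]) cube([34, 34, 377]);
  translate([0, 281, 0]) cube([34, 34, 377]);
  translate([324, 281, 0]) cube([34, 34, 377]);
}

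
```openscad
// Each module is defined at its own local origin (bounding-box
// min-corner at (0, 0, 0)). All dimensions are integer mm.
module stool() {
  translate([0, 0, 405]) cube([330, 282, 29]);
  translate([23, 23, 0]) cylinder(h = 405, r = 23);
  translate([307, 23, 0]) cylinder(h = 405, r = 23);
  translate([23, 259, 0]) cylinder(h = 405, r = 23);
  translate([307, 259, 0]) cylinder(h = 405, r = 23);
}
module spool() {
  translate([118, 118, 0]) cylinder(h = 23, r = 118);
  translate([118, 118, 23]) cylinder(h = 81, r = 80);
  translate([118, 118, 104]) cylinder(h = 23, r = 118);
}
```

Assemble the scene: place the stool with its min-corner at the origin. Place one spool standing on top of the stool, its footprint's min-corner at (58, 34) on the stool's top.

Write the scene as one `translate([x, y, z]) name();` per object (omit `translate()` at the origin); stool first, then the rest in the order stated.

stool();
translate([58, 34, 434]) spool();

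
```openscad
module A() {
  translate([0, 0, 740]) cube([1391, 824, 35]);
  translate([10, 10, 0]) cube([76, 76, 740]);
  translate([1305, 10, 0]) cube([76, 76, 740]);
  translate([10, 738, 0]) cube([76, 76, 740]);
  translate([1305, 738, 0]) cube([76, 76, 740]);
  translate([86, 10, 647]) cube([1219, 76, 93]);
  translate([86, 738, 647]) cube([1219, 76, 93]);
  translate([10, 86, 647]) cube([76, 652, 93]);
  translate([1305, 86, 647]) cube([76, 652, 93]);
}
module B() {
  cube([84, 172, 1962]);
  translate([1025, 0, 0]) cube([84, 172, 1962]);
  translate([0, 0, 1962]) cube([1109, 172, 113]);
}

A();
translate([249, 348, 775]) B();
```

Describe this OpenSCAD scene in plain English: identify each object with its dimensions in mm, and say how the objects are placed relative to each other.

A is a table with a 1391×824 mm rectangular top, 35 mm thick, top surface at z = 775 mm, supported by four 76×76 mm square legs, each inset 10 mm from the nearest pair of top edges, running from the floor. Four apron rails, 76 mm thick and 93 mm tall, run between adjacent legs with their top edges flush with the underside of the top and their outer faces flush with the legs' outer faces.

B is a rectangular door frame: two vertical jambs of 84×172 mm section, 1962 mm tall, with a clear opening 941 mm wide between their inner faces. A header 113 mm tall and 172 mm deep lies on top of the jambs and spans the full outside width.

The door frame is on top of the table.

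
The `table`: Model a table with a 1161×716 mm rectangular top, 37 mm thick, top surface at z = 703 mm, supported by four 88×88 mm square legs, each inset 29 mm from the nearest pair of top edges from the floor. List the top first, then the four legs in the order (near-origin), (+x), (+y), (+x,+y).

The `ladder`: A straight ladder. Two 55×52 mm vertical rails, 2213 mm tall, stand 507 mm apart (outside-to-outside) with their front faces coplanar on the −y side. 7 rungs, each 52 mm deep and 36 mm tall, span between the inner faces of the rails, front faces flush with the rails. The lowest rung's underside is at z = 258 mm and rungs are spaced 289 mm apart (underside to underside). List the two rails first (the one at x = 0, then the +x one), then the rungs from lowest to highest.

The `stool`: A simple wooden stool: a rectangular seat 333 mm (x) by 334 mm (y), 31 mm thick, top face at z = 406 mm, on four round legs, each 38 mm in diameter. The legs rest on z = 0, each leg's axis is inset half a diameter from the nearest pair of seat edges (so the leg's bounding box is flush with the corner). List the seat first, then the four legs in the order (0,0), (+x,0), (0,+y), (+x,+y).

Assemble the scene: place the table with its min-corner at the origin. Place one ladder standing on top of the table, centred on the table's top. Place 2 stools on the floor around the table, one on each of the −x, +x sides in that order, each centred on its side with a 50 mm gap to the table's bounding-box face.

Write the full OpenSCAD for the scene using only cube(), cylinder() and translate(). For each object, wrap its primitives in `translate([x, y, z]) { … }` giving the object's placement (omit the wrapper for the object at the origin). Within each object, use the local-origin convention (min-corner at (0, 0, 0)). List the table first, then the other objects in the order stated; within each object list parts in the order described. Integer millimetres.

translate([0, 0, 666]) cube([1161, 716, 37]);
translate([29, 29, 0]) cube([88, 88, 666]);
translate([1044, 29, 0]) cube([88, 88, 666]);
translate([29, 599, 0]) cube([88, 88, 666]);
translate([1044, 599, 0]) cube([88, 88, 666]);
translate([327, 332, 703]) {
  cube([55, 52, 2213]);
  translate([452, 0, 0]) cube([55, 52, 2213]);
  translate([55, 0, 258]) cube([397, 52, 36]);
  translate([55, 0, 547]) cube([397, 52, 36]);
  translate([55, 0, 836]) cube([397, 52, 36]);
  translate([55, 0, 1125]) cube([397, 52, 36]);
  translate([55, 0, 1414]) cube([397, 52, 36]);
  translate([55, 0, 1703]) cube([397, 52, 36]);
  translate([55, 0, 1992]) cube([397, 52, 36]);
}
translate([-383, 191, 0]) {
  translate([0, 0, 375]) cube([333, 334, 31]);
  translate([19, 19, 0]) cylinder(h = 375, r = 19);
  translate([314, 19, 0]) cylinder(h = 375, r = 19);
  translate([19, 315, 0]) cylinder(h = 375, r = 19);
  translate([314, 315, 0]) cylinder(h = 375, r = 19);
}
translate([1211, 191, 0]) {
  translate([0, 0, 375]) cube([333, 334, 31]);
  translate([19, 19, 0]) cylinder(h = 375, r = 19);
  translate([314, 19, 0]) cylinder(h = 375, r = 19);
  translate([19, 315, 0]) cylinder(h = 375, r = 19);
  translate([314, 315, 0]) cylinder(h = 375, r = 19);
}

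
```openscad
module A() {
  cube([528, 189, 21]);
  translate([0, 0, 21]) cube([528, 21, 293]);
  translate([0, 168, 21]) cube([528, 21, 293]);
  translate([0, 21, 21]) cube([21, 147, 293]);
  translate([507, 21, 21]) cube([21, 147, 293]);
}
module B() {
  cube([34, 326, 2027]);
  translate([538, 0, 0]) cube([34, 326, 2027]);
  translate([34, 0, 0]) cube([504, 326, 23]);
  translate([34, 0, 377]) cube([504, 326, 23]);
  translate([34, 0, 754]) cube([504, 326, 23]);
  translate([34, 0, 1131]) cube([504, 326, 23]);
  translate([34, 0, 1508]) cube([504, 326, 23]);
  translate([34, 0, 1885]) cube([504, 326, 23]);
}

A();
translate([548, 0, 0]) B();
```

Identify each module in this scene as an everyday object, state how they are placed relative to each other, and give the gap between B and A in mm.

A is an open box. B is a bookshelf. The bookshelf is on the floor beside the open box on its +x side. The gap between the bookshelf and the open box is 20 mm.

The bookshelf's nearest face is 20 mm from the open box's +x face.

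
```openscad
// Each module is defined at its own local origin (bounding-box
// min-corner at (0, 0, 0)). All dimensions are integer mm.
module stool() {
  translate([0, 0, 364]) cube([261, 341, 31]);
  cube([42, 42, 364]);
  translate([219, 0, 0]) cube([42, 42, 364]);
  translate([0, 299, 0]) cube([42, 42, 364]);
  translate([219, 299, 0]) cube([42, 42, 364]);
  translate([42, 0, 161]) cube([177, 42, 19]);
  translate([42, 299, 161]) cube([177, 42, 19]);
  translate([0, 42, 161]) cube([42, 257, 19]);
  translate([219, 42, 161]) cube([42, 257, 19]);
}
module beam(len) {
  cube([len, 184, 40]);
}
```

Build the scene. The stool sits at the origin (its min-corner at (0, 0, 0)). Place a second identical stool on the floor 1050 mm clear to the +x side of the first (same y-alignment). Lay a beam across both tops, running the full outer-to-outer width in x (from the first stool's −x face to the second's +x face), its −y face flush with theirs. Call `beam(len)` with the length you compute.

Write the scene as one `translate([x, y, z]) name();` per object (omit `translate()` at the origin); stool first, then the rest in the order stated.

stool();
translate([1311, 0, 0]) stool();
translate([0, 0, 395]) beam(1572);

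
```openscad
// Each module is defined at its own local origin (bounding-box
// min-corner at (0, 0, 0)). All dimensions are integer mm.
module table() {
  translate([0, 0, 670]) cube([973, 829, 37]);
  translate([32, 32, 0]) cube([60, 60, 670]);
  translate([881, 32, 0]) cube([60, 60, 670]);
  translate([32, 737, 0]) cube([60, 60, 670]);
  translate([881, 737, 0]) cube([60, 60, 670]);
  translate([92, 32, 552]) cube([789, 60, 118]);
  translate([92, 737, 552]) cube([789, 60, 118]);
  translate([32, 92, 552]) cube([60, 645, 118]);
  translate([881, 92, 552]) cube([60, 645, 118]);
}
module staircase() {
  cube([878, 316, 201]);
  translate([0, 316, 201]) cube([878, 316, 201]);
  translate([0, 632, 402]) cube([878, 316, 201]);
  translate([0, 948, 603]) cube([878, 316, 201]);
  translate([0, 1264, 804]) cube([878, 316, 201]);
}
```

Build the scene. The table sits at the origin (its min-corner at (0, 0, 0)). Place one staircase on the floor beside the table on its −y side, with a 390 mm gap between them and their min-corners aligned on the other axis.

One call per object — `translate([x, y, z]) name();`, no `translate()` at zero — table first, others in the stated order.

table();
translate([0, -1970, 0]) staircase();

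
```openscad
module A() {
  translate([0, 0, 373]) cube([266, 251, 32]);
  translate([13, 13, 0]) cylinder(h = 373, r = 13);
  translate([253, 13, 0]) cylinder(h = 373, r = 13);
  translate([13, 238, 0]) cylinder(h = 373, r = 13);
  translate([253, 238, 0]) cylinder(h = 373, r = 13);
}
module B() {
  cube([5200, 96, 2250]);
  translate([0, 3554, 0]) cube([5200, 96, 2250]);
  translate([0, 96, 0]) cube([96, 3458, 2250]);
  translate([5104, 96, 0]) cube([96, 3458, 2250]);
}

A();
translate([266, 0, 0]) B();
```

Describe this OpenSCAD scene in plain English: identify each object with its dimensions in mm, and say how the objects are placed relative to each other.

A is a four-legged stool. The seat is a 266×251×32 mm slab whose top surface is at z = 405 mm; four round legs, each 26 mm in diameter, run from the floor (z = 0) to the underside of the seat, each leg's axis is inset half a diameter from the nearest pair of seat edges (so the leg's bounding box is flush with the corner).

B is a box-shaped house frame (walls only): outside footprint 5200×3650 mm, wall height 2250 mm, wall thickness 96 mm. The two y-facing walls run the full x-width; the two x-facing walls fit between the inner faces of the y-facing walls.

The house frame is against the stool's +x side, with their −y faces flush.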